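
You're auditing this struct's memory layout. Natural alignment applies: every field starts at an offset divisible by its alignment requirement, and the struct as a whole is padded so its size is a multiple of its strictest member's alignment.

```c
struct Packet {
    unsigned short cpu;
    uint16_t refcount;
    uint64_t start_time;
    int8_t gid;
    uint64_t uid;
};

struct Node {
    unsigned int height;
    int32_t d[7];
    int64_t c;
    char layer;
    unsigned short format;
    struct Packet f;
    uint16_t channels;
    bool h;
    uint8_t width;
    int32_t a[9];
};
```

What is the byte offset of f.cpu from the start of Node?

Packet: cpu at 0 (size 2, align 2) → ends 2; refcount at 2 (size 2, align 2) → ends 4; pad 4 to align 8 for start_time; start_time at 8 (size 8, align 8) → ends 16; gid at 16 (size 1, align 1) → ends 17; pad 7 to align 8 for uid; uid at 24 (size 8, align 8) → ends 32; total 32 bytes, alignment 8
height at 0 (size 4, align 4) → ends 4
d at 4 (size 28, align 4) → ends 32
c at 32 (size 8, align 8) → ends 40
layer at 40 (size 1, align 1) → ends 41
pad 1 to align 2 for format
format at 42 (size 2, align 2) → ends 44
pad 4 to align 8 for f
f at 48 (size 32, align 8) → ends 80
within Packet: cpu at 0
48 + 0 = 48

48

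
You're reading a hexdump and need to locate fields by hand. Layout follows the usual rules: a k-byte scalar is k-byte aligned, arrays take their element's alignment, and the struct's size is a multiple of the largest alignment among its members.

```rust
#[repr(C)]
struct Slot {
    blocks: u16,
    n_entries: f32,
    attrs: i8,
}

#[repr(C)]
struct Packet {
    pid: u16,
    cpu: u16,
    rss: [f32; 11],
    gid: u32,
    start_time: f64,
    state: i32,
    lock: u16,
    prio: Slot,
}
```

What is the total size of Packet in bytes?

88 bytes

Slot: 0..2  blocks  (2B, 2-aligned); 2..4  -- padding (2B); 4..8  n_entries  (4B, 4-aligned); 8..9  attrs  (1B, 1-aligned); 9..12  -- tail padding (3B); sizeof = 12, alignof = 4
0..2  pid  (2B, 2-aligned)
2..4  cpu  (2B, 2-aligned)
4..48  rss  (44B, 4-aligned)
48..52  gid  (4B, 4-aligned)
52..56  -- padding (4B)
56..64  start_time  (8B, 8-aligned)
64..68  state  (4B, 4-aligned)
68..70  lock  (2B, 2-aligned)
70..72  -- padding (2B)
72..84  prio  (12B, 4-aligned)
84..88  -- tail padding (4B)
sizeof = 88, alignof = 8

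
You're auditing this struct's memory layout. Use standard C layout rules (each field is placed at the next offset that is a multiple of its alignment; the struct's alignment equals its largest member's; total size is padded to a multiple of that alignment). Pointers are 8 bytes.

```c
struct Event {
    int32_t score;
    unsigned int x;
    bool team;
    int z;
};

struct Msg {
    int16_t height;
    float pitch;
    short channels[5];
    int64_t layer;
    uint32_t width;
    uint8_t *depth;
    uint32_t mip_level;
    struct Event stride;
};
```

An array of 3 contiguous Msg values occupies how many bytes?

216

Event: @0: score [4B, align 4] → 4; @4: x [4B, align 4] → 8; @8: team [1B, align 1] → 9; +3 pad (align 4); @12: z [4B, align 4] → 16; size 16, align 4
@0: height [2B, align 2] → 2
+2 pad (align 4)
@4: pitch [4B, align 4] → 8
@8: channels [10B, align 2] → 18
+6 pad (align 8)
@24: layer [8B, align 8] → 32
@32: width [4B, align 4] → 36
+4 pad (align 8)
@40: depth [8B, align 8] → 48
@48: mip_level [4B, align 4] → 52
@52: stride [16B, align 4] → 68
+4 tail pad (align 8)
size 72, align 8
array of 3: 3 × 72 = 216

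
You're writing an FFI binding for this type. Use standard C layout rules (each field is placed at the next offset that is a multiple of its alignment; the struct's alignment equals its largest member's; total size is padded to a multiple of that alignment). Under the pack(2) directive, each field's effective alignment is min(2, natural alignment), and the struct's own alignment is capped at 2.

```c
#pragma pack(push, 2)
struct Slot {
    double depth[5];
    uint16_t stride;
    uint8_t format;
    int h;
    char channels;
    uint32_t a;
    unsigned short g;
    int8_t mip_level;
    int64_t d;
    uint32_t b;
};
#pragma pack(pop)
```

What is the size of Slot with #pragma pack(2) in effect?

@0: depth [40B, align 2] → 40
@40: stride [2B, align 2] → 42
@42: format [1B, align 1] → 43
+1 pad (align 2)
@44: h [4B, align 2] → 48
@48: channels [1B, align 1] → 49
+1 pad (align 2)
@50: a [4B, align 2] → 54
@54: g [2B, align 2] → 56
@56: mip_level [1B, align 1] → 57
+1 pad (align 2)
@58: d [8B, align 2] → 66
@66: b [4B, align 2] → 70
size 70, align 2

70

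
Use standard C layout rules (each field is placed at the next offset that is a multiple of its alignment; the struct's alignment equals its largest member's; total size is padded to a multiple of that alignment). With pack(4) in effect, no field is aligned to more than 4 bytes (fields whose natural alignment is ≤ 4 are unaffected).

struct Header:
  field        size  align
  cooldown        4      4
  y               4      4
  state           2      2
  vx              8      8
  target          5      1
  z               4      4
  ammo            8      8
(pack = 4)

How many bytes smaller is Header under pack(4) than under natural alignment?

natural layout:
  @0: cooldown [4B, align 4] → 4
  @4: y [4B, align 4] → 8
  @8: state [2B, align 2] → 10
  +6 pad (align 8)
  @16: vx [8B, align 8] → 24
  @24: target [5B, align 1] → 29
  +3 pad (align 4)
  @32: z [4B, align 4] → 36
  +4 pad (align 8)
  @40: ammo [8B, align 8] → 48
  size 48, align 8
packed(4) layout:
  @0: cooldown [4B, align 4] → 4
  @4: y [4B, align 4] → 8
  @8: state [2B, align 2] → 10
  +2 pad (align 4)
  @12: vx [8B, align 4] → 20
  @20: target [5B, align 1] → 25
  +3 pad (align 4)
  @28: z [4B, align 4] → 32
  @32: ammo [8B, align 4] → 40
  size 40, align 4
48 − 40 = 8

8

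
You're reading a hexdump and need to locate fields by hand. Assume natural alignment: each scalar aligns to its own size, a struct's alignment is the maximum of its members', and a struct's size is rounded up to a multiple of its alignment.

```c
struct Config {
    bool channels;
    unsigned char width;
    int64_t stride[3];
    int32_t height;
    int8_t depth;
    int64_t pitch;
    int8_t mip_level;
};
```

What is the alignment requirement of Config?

8

member alignments: channels=1, width=1, stride=8, height=4, depth=1, pitch=8, mip_level=1
max = 8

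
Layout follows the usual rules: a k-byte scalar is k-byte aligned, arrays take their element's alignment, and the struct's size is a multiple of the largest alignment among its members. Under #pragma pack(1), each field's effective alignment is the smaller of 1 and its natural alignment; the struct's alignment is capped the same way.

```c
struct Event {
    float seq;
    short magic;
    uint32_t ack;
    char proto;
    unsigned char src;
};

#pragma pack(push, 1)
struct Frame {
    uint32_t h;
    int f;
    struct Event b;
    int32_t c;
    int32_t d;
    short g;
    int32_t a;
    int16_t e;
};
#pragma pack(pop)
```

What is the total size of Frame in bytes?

40

Event: @0: seq [4B, align 4] → 4; @4: magic [2B, align 2] → 6; +2 pad (align 4); @8: ack [4B, align 4] → 12; @12: proto [1B, align 1] → 13; @13: src [1B, align 1] → 14; +2 tail pad (align 4); size 16, align 4
@0: h [4B, align 1] → 4
@4: f [4B, align 1] → 8
@8: b [16B, align 1] → 24
@24: c [4B, align 1] → 28
@28: d [4B, align 1] → 32
@32: g [2B, align 1] → 34
@34: a [4B, align 1] → 38
@38: e [2B, align 1] → 40
size 40, align 1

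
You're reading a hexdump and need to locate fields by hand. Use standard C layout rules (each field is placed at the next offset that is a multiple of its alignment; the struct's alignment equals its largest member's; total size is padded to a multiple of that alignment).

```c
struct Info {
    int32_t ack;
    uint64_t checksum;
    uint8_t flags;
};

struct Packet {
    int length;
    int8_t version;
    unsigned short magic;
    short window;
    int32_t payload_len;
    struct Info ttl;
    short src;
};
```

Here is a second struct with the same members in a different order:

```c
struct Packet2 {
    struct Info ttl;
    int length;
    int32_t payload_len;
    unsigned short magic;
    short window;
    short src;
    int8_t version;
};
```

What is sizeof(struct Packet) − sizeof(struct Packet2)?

Info: ack at 0 (size 4, align 4) → ends 4; pad 4 to align 8 for checksum; checksum at 8 (size 8, align 8) → ends 16; flags at 16 (size 1, align 1) → ends 17; tail pad 7 to reach multiple of 8; total 24 bytes, alignment 8
length at 0 (size 4, align 4) → ends 4
version at 4 (size 1, align 1) → ends 5
pad 1 to align 2 for magic
magic at 6 (size 2, align 2) → ends 8
window at 8 (size 2, align 2) → ends 10
pad 2 to align 4 for payload_len
payload_len at 12 (size 4, align 4) → ends 16
ttl at 16 (size 24, align 8) → ends 40
src at 40 (size 2, align 2) → ends 42
tail pad 6 to reach multiple of 8
total 48 bytes, alignment 8
— Packet2 —
ttl at 0 (size 24, align 8) → ends 24
length at 24 (size 4, align 4) → ends 28
payload_len at 28 (size 4, align 4) → ends 32
magic at 32 (size 2, align 2) → ends 34
window at 34 (size 2, align 2) → ends 36
src at 36 (size 2, align 2) → ends 38
version at 38 (size 1, align 1) → ends 39
tail pad 1 to reach multiple of 8
total 40 bytes, alignment 8
48 − 40 = 8

8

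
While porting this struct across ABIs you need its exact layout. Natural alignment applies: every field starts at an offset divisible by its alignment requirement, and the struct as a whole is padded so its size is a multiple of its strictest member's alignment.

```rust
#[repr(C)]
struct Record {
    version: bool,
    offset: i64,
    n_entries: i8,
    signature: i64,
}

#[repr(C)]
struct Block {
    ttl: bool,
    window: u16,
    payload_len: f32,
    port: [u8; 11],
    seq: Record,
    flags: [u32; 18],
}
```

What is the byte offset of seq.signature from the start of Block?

Record: 0..1  version  (1B, 1-aligned); 1..8  -- padding (7B); 8..16  offset  (8B, 8-aligned); 16..17  n_entries  (1B, 1-aligned); 17..24  -- padding (7B); 24..32  signature  (8B, 8-aligned); sizeof = 32, alignof = 8
0..1  ttl  (1B, 1-aligned)
1..2  -- padding (1B)
2..4  window  (2B, 2-aligned)
4..8  payload_len  (4B, 4-aligned)
8..19  port  (11B, 1-aligned)
19..24  -- padding (5B)
24..56  seq  (32B, 8-aligned)
within Record: signature at 24
24 + 24 = 48

48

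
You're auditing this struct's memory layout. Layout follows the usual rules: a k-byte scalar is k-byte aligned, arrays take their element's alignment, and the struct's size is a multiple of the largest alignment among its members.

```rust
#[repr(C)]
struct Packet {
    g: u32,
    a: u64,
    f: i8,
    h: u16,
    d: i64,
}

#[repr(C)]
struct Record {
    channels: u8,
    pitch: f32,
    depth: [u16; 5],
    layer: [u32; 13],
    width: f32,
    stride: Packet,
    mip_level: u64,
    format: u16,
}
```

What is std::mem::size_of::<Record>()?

Packet: 0..4  g  (4B, 4-aligned); 4..8  -- padding (4B); 8..16  a  (8B, 8-aligned); 16..17  f  (1B, 1-aligned); 17..18  -- padding (1B); 18..20  h  (2B, 2-aligned); 20..24  -- padding (4B); 24..32  d  (8B, 8-aligned); sizeof = 32, alignof = 8
0..1  channels  (1B, 1-aligned)
1..4  -- padding (3B)
4..8  pitch  (4B, 4-aligned)
8..18  depth  (10B, 2-aligned)
18..20  -- padding (2B)
20..72  layer  (52B, 4-aligned)
72..76  width  (4B, 4-aligned)
76..80  -- padding (4B)
80..112  stride  (32B, 8-aligned)
112..120  mip_level  (8B, 8-aligned)
120..122  format  (2B, 2-aligned)
122..128  -- tail padding (6B)
sizeof = 128, alignof = 8

128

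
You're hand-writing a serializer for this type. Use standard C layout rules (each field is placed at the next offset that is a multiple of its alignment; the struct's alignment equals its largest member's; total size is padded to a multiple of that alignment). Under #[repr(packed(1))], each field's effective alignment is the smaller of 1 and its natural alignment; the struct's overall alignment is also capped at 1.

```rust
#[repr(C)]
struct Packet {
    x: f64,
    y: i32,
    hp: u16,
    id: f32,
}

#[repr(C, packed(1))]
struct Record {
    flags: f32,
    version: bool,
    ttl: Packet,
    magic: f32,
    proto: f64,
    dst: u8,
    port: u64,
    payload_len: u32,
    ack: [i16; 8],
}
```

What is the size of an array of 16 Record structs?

1120

Packet: 0..8  x  (8B, 8-aligned); 8..12  y  (4B, 4-aligned); 12..14  hp  (2B, 2-aligned); 14..16  -- padding (2B); 16..20  id  (4B, 4-aligned); 20..24  -- tail padding (4B); sizeof = 24, alignof = 8
0..4  flags  (4B, 1-aligned)
4..5  version  (1B, 1-aligned)
5..29  ttl  (24B, 1-aligned)
29..33  magic  (4B, 1-aligned)
33..41  proto  (8B, 1-aligned)
41..42  dst  (1B, 1-aligned)
42..50  port  (8B, 1-aligned)
50..54  payload_len  (4B, 1-aligned)
54..70  ack  (16B, 1-aligned)
sizeof = 70, alignof = 1
array of 16: 16 × 70 = 1120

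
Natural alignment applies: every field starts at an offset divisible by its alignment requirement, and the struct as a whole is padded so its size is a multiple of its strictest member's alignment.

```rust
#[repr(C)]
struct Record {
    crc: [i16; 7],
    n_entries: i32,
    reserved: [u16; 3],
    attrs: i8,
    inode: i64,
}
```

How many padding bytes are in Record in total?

crc at 0 (size 14, align 2) → ends 14
pad 2 to align 4 for n_entries
n_entries at 16 (size 4, align 4) → ends 20
reserved at 20 (size 6, align 2) → ends 26
attrs at 26 (size 1, align 1) → ends 27
pad 5 to align 8 for inode
inode at 32 (size 8, align 8) → ends 40
total 40 bytes, alignment 8
data bytes 33, size 40 → padding 7

7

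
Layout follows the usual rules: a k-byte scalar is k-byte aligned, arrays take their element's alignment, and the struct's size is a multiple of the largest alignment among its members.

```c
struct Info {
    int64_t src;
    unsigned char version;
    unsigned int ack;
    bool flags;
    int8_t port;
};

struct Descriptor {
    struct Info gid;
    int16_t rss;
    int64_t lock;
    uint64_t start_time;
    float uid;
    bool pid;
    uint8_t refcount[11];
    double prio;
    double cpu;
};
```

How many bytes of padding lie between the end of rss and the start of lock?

Info: 0..8  src  (8B, 8-aligned); 8..9  version  (1B, 1-aligned); 9..12  -- padding (3B); 12..16  ack  (4B, 4-aligned); 16..17  flags  (1B, 1-aligned); 17..18  port  (1B, 1-aligned); 18..24  -- tail padding (6B); sizeof = 24, alignof = 8
0..24  gid  (24B, 8-aligned)
24..26  rss  (2B, 2-aligned)
26..32  -- padding (6B)
32..40  lock  (8B, 8-aligned)

6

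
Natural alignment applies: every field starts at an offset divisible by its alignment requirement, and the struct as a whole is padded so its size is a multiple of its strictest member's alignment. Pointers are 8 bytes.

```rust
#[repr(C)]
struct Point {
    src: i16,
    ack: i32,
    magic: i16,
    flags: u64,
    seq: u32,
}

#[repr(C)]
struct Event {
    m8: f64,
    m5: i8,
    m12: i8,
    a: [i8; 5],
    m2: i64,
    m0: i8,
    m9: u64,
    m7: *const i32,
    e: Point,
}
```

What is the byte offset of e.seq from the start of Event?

Point: 0..2  src  (2B, 2-aligned); 2..4  -- padding (2B); 4..8  ack  (4B, 4-aligned); 8..10  magic  (2B, 2-aligned); 10..16  -- padding (6B); 16..24  flags  (8B, 8-aligned); 24..28  seq  (4B, 4-aligned); 28..32  -- tail padding (4B); sizeof = 32, alignof = 8
0..8  m8  (8B, 8-aligned)
8..9  m5  (1B, 1-aligned)
9..10  m12  (1B, 1-aligned)
10..15  a  (5B, 1-aligned)
15..16  -- padding (1B)
16..24  m2  (8B, 8-aligned)
24..25  m0  (1B, 1-aligned)
25..32  -- padding (7B)
32..40  m9  (8B, 8-aligned)
40..48  m7  (8B, 8-aligned)
48..80  e  (32B, 8-aligned)
within Point: seq at 24
48 + 24 = 72

72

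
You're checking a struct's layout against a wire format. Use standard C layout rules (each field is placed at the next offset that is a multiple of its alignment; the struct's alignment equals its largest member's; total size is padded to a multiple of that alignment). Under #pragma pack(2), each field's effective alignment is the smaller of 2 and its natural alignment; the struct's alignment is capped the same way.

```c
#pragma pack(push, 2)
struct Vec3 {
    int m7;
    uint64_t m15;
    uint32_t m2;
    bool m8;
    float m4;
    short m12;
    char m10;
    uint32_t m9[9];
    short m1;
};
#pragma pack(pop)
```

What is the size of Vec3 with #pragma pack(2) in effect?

64

m7 at 0 (size 4, align 2) → ends 4
m15 at 4 (size 8, align 2) → ends 12
m2 at 12 (size 4, align 2) → ends 16
m8 at 16 (size 1, align 1) → ends 17
pad 1 to align 2 for m4
m4 at 18 (size 4, align 2) → ends 22
m12 at 22 (size 2, align 2) → ends 24
m10 at 24 (size 1, align 1) → ends 25
pad 1 to align 2 for m9
m9 at 26 (size 36, align 2) → ends 62
m1 at 62 (size 2, align 2) → ends 64
total 64 bytes, alignment 2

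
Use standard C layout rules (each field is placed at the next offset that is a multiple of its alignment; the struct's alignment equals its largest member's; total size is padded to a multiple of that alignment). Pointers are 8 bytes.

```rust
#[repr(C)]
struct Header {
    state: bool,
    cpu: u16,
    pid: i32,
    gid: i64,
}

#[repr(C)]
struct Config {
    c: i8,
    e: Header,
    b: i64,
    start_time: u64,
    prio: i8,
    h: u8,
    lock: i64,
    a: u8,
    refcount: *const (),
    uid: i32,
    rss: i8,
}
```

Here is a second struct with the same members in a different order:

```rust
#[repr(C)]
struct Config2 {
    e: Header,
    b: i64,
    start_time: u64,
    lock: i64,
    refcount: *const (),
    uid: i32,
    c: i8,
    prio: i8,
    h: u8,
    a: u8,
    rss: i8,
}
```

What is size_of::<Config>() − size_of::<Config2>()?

16

Header: @0: state [1B, align 1] → 1; +1 pad (align 2); @2: cpu [2B, align 2] → 4; @4: pid [4B, align 4] → 8; @8: gid [8B, align 8] → 16; size 16, align 8
@0: c [1B, align 1] → 1
+7 pad (align 8)
@8: e [16B, align 8] → 24
@24: b [8B, align 8] → 32
@32: start_time [8B, align 8] → 40
@40: prio [1B, align 1] → 41
@41: h [1B, align 1] → 42
+6 pad (align 8)
@48: lock [8B, align 8] → 56
@56: a [1B, align 1] → 57
+7 pad (align 8)
@64: refcount [8B, align 8] → 72
@72: uid [4B, align 4] → 76
@76: rss [1B, align 1] → 77
+3 tail pad (align 8)
size 80, align 8
— Config2 —
@0: e [16B, align 8] → 16
@16: b [8B, align 8] → 24
@24: start_time [8B, align 8] → 32
@32: lock [8B, align 8] → 40
@40: refcount [8B, align 8] → 48
@48: uid [4B, align 4] → 52
@52: c [1B, align 1] → 53
@53: prio [1B, align 1] → 54
@54: h [1B, align 1] → 55
@55: a [1B, align 1] → 56
@56: rss [1B, align 1] → 57
+7 tail pad (align 8)
size 64, align 8
80 − 64 = 16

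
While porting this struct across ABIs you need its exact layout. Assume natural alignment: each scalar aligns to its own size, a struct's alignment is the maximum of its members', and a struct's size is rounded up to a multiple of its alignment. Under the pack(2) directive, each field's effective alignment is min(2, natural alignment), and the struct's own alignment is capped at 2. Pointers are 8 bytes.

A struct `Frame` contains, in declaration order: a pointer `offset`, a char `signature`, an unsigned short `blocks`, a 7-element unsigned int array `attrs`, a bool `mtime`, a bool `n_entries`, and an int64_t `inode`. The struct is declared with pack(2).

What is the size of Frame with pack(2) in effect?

@0: offset [8B, align 2] → 8
@8: signature [1B, align 1] → 9
+1 pad (align 2)
@10: blocks [2B, align 2] → 12
@12: attrs [28B, align 2] → 40
@40: mtime [1B, align 1] → 41
@41: n_entries [1B, align 1] → 42
@42: inode [8B, align 2] → 50
size 50, align 2

50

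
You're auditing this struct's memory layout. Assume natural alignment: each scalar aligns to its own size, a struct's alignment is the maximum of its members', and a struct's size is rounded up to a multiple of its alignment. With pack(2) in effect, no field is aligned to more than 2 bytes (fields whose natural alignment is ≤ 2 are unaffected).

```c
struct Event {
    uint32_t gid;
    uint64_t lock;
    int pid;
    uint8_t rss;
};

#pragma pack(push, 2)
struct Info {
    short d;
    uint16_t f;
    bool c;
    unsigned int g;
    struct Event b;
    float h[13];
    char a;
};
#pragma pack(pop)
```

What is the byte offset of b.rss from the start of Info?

Event: @0: gid [4B, align 4] → 4; +4 pad (align 8); @8: lock [8B, align 8] → 16; @16: pid [4B, align 4] → 20; @20: rss [1B, align 1] → 21; +3 tail pad (align 8); size 24, align 8
@0: d [2B, align 2] → 2
@2: f [2B, align 2] → 4
@4: c [1B, align 1] → 5
+1 pad (align 2)
@6: g [4B, align 2] → 10
@10: b [24B, align 2] → 34
within Event: rss at 20
10 + 20 = 30

30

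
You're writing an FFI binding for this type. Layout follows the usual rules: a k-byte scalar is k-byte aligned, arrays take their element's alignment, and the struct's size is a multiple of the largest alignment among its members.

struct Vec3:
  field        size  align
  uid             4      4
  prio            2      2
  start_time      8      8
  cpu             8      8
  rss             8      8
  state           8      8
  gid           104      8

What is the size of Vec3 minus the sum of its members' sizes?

@0: uid [4B, align 4] → 4
@4: prio [2B, align 2] → 6
+2 pad (align 8)
@8: start_time [8B, align 8] → 16
@16: cpu [8B, align 8] → 24
@24: rss [8B, align 8] → 32
@32: state [8B, align 8] → 40
@40: gid [104B, align 8] → 144
size 144, align 8
data bytes 142, size 144 → padding 2

2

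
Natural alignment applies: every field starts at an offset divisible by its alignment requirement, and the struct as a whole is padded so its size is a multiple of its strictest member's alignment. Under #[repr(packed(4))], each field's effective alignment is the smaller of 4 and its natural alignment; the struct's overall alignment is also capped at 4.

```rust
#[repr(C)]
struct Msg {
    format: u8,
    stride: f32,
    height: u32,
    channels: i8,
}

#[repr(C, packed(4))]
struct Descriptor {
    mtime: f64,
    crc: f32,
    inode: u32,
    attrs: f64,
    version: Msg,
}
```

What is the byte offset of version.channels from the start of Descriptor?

Msg: 0..1  format  (1B, 1-aligned); 1..4  -- padding (3B); 4..8  stride  (4B, 4-aligned); 8..12  height  (4B, 4-aligned); 12..13  channels  (1B, 1-aligned); 13..16  -- tail padding (3B); sizeof = 16, alignof = 4
0..8  mtime  (8B, 4-aligned)
8..12  crc  (4B, 4-aligned)
12..16  inode  (4B, 4-aligned)
16..24  attrs  (8B, 4-aligned)
24..40  version  (16B, 4-aligned)
within Msg: channels at 12
24 + 12 = 36

36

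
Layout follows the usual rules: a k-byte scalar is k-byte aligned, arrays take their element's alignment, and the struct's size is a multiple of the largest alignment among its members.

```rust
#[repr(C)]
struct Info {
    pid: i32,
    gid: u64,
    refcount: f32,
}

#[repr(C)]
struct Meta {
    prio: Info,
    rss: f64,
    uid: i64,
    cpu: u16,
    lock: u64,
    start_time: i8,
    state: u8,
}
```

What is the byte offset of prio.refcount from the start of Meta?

Info: pid at 0 (size 4, align 4) → ends 4; pad 4 to align 8 for gid; gid at 8 (size 8, align 8) → ends 16; refcount at 16 (size 4, align 4) → ends 20; tail pad 4 to reach multiple of 8; total 24 bytes, alignment 8
prio at 0 (size 24, align 8) → ends 24
within Info: refcount at 16
0 + 16 = 16

16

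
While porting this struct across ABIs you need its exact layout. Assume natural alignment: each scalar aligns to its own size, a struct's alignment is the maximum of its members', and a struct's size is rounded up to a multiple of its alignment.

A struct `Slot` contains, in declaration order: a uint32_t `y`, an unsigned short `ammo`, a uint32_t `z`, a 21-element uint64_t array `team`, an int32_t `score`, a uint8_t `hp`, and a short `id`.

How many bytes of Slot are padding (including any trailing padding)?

@0: y [4B, align 4] → 4
@4: ammo [2B, align 2] → 6
+2 pad (align 4)
@8: z [4B, align 4] → 12
+4 pad (align 8)
@16: team [168B, align 8] → 184
@184: score [4B, align 4] → 188
@188: hp [1B, align 1] → 189
+1 pad (align 2)
@190: id [2B, align 2] → 192
size 192, align 8
data bytes 185, size 192 → padding 7

7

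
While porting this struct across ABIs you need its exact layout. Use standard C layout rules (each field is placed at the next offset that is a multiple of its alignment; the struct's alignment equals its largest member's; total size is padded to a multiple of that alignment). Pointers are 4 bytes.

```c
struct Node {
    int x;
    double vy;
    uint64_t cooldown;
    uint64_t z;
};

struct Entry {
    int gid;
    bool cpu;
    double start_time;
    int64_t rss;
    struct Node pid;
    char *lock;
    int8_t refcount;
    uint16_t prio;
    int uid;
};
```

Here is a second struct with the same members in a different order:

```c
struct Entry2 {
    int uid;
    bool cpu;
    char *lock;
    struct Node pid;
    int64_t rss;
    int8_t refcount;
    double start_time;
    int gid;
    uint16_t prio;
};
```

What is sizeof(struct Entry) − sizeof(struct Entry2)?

-8

Node: x at 0 (size 4, align 4) → ends 4; pad 4 to align 8 for vy; vy at 8 (size 8, align 8) → ends 16; cooldown at 16 (size 8, align 8) → ends 24; z at 24 (size 8, align 8) → ends 32; total 32 bytes, alignment 8
gid at 0 (size 4, align 4) → ends 4
cpu at 4 (size 1, align 1) → ends 5
pad 3 to align 8 for start_time
start_time at 8 (size 8, align 8) → ends 16
rss at 16 (size 8, align 8) → ends 24
pid at 24 (size 32, align 8) → ends 56
lock at 56 (size 4, align 4) → ends 60
refcount at 60 (size 1, align 1) → ends 61
pad 1 to align 2 for prio
prio at 62 (size 2, align 2) → ends 64
uid at 64 (size 4, align 4) → ends 68
tail pad 4 to reach multiple of 8
total 72 bytes, alignment 8
— Entry2 —
uid at 0 (size 4, align 4) → ends 4
cpu at 4 (size 1, align 1) → ends 5
pad 3 to align 4 for lock
lock at 8 (size 4, align 4) → ends 12
pad 4 to align 8 for pid
pid at 16 (size 32, align 8) → ends 48
rss at 48 (size 8, align 8) → ends 56
refcount at 56 (size 1, align 1) → ends 57
pad 7 to align 8 for start_time
start_time at 64 (size 8, align 8) → ends 72
gid at 72 (size 4, align 4) → ends 76
prio at 76 (size 2, align 2) → ends 78
tail pad 2 to reach multiple of 8
total 80 bytes, alignment 8
72 − 80 = -8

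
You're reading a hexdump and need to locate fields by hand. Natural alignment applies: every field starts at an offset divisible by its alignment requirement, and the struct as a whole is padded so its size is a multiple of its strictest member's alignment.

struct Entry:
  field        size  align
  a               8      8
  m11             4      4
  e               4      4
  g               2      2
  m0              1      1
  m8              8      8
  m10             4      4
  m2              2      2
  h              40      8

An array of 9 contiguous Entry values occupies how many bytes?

720

@0: a [8B, align 8] → 8
@8: m11 [4B, align 4] → 12
@12: e [4B, align 4] → 16
@16: g [2B, align 2] → 18
@18: m0 [1B, align 1] → 19
+5 pad (align 8)
@24: m8 [8B, align 8] → 32
@32: m10 [4B, align 4] → 36
@36: m2 [2B, align 2] → 38
+2 pad (align 8)
@40: h [40B, align 8] → 80
size 80, align 8
array of 9: 9 × 80 = 720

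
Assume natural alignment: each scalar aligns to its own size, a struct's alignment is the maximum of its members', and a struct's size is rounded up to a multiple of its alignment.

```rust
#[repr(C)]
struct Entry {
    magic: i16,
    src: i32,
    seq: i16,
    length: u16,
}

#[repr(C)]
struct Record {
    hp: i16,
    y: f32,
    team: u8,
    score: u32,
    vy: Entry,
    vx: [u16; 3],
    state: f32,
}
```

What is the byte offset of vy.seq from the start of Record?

24

Entry: @0: magic [2B, align 2] → 2; +2 pad (align 4); @4: src [4B, align 4] → 8; @8: seq [2B, align 2] → 10; @10: length [2B, align 2] → 12; size 12, align 4
@0: hp [2B, align 2] → 2
+2 pad (align 4)
@4: y [4B, align 4] → 8
@8: team [1B, align 1] → 9
+3 pad (align 4)
@12: score [4B, align 4] → 16
@16: vy [12B, align 4] → 28
within Entry: seq at 8
16 + 8 = 24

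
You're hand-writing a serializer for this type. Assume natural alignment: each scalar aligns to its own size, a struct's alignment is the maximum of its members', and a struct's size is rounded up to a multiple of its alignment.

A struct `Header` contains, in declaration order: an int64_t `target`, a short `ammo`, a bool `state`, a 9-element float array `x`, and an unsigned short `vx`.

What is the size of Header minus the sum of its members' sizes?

7

0..8  target  (8B, 8-aligned)
8..10  ammo  (2B, 2-aligned)
10..11  state  (1B, 1-aligned)
11..12  -- padding (1B)
12..48  x  (36B, 4-aligned)
48..50  vx  (2B, 2-aligned)
50..56  -- tail padding (6B)
sizeof = 56, alignof = 8
data bytes 49, size 56 → padding 7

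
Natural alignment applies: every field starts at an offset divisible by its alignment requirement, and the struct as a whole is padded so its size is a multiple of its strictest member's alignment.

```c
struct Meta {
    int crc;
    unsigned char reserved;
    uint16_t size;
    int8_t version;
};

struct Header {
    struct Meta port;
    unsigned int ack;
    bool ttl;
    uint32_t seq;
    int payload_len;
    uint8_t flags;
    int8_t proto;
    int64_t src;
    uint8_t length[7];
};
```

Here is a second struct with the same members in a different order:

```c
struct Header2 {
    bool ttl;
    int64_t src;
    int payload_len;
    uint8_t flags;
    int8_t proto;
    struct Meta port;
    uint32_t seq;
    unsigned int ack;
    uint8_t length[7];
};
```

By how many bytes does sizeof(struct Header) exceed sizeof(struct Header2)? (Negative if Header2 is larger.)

Meta: @0: crc [4B, align 4] → 4; @4: reserved [1B, align 1] → 5; +1 pad (align 2); @6: size [2B, align 2] → 8; @8: version [1B, align 1] → 9; +3 tail pad (align 4); size 12, align 4
@0: port [12B, align 4] → 12
@12: ack [4B, align 4] → 16
@16: ttl [1B, align 1] → 17
+3 pad (align 4)
@20: seq [4B, align 4] → 24
@24: payload_len [4B, align 4] → 28
@28: flags [1B, align 1] → 29
@29: proto [1B, align 1] → 30
+2 pad (align 8)
@32: src [8B, align 8] → 40
@40: length [7B, align 1] → 47
+1 tail pad (align 8)
size 48, align 8
— Header2 —
@0: ttl [1B, align 1] → 1
+7 pad (align 8)
@8: src [8B, align 8] → 16
@16: payload_len [4B, align 4] → 20
@20: flags [1B, align 1] → 21
@21: proto [1B, align 1] → 22
+2 pad (align 4)
@24: port [12B, align 4] → 36
@36: seq [4B, align 4] → 40
@40: ack [4B, align 4] → 44
@44: length [7B, align 1] → 51
+5 tail pad (align 8)
size 56, align 8
48 − 56 = -8

-8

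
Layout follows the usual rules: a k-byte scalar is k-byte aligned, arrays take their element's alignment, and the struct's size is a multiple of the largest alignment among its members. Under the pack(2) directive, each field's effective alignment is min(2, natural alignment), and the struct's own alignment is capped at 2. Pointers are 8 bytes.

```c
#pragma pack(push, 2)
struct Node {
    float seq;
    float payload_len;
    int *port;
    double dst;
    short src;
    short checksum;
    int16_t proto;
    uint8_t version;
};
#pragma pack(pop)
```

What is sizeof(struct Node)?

@0: seq [4B, align 2] → 4
@4: payload_len [4B, align 2] → 8
@8: port [8B, align 2] → 16
@16: dst [8B, align 2] → 24
@24: src [2B, align 2] → 26
@26: checksum [2B, align 2] → 28
@28: proto [2B, align 2] → 30
@30: version [1B, align 1] → 31
+1 tail pad (align 2)
size 32, align 2

32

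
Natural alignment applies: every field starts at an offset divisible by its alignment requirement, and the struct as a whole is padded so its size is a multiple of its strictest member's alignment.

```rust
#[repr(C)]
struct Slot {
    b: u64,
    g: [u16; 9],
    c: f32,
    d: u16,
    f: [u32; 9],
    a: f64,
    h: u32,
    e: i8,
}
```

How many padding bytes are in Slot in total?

7

0..8  b  (8B, 8-aligned)
8..26  g  (18B, 2-aligned)
26..28  -- padding (2B)
28..32  c  (4B, 4-aligned)
32..34  d  (2B, 2-aligned)
34..36  -- padding (2B)
36..72  f  (36B, 4-aligned)
72..80  a  (8B, 8-aligned)
80..84  h  (4B, 4-aligned)
84..85  e  (1B, 1-aligned)
85..88  -- tail padding (3B)
sizeof = 88, alignof = 8
data bytes 81, size 88 → padding 7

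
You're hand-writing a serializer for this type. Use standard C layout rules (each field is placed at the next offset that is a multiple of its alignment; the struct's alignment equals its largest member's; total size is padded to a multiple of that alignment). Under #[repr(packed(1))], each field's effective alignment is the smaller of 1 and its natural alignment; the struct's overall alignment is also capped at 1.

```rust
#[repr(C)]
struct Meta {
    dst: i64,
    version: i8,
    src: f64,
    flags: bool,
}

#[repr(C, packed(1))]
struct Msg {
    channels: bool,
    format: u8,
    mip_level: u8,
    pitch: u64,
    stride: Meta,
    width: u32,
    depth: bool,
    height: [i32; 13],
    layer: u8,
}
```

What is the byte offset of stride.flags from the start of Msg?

35

Meta: @0: dst [8B, align 8] → 8; @8: version [1B, align 1] → 9; +7 pad (align 8); @16: src [8B, align 8] → 24; @24: flags [1B, align 1] → 25; +7 tail pad (align 8); size 32, align 8
@0: channels [1B, align 1] → 1
@1: format [1B, align 1] → 2
@2: mip_level [1B, align 1] → 3
@3: pitch [8B, align 1] → 11
@11: stride [32B, align 1] → 43
within Meta: flags at 24
11 + 24 = 35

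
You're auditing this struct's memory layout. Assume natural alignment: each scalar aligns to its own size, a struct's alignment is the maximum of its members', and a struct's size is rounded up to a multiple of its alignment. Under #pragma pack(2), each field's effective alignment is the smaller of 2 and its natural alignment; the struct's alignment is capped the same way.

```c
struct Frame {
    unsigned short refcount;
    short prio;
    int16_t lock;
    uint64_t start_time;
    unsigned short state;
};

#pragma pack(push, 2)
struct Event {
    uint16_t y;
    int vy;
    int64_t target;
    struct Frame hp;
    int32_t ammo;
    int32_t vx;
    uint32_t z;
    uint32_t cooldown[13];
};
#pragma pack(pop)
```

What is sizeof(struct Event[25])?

2550

Frame: refcount at 0 (size 2, align 2) → ends 2; prio at 2 (size 2, align 2) → ends 4; lock at 4 (size 2, align 2) → ends 6; pad 2 to align 8 for start_time; start_time at 8 (size 8, align 8) → ends 16; state at 16 (size 2, align 2) → ends 18; tail pad 6 to reach multiple of 8; total 24 bytes, alignment 8
y at 0 (size 2, align 2) → ends 2
vy at 2 (size 4, align 2) → ends 6
target at 6 (size 8, align 2) → ends 14
hp at 14 (size 24, align 2) → ends 38
ammo at 38 (size 4, align 2) → ends 42
vx at 42 (size 4, align 2) → ends 46
z at 46 (size 4, align 2) → ends 50
cooldown at 50 (size 52, align 2) → ends 102
total 102 bytes, alignment 2
array of 25: 25 × 102 = 2550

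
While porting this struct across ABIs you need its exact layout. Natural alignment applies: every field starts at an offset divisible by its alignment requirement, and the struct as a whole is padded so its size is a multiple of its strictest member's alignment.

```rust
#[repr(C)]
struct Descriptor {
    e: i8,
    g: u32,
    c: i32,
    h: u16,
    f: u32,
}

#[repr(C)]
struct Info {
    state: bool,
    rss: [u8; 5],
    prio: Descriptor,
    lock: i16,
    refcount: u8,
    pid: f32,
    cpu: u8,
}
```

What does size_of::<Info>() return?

40 bytes

Descriptor: 0..1  e  (1B, 1-aligned); 1..4  -- padding (3B); 4..8  g  (4B, 4-aligned); 8..12  c  (4B, 4-aligned); 12..14  h  (2B, 2-aligned); 14..16  -- padding (2B); 16..20  f  (4B, 4-aligned); sizeof = 20, alignof = 4
0..1  state  (1B, 1-aligned)
1..6  rss  (5B, 1-aligned)
6..8  -- padding (2B)
8..28  prio  (20B, 4-aligned)
28..30  lock  (2B, 2-aligned)
30..31  refcount  (1B, 1-aligned)
31..32  -- padding (1B)
32..36  pid  (4B, 4-aligned)
36..37  cpu  (1B, 1-aligned)
37..40  -- tail padding (3B)
sizeof = 40, alignof = 4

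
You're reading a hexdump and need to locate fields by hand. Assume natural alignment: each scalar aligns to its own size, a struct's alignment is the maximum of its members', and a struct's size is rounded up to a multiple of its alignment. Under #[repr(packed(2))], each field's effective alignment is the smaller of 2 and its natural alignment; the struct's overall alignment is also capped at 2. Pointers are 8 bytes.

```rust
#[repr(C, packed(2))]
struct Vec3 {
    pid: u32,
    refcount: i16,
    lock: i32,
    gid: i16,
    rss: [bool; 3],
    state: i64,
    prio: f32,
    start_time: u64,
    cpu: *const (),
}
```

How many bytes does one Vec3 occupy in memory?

44 bytes

0..4  pid  (4B, 2-aligned)
4..6  refcount  (2B, 2-aligned)
6..10  lock  (4B, 2-aligned)
10..12  gid  (2B, 2-aligned)
12..15  rss  (3B, 1-aligned)
15..16  -- padding (1B)
16..24  state  (8B, 2-aligned)
24..28  prio  (4B, 2-aligned)
28..36  start_time  (8B, 2-aligned)
36..44  cpu  (8B, 2-aligned)
sizeof = 44, alignof = 2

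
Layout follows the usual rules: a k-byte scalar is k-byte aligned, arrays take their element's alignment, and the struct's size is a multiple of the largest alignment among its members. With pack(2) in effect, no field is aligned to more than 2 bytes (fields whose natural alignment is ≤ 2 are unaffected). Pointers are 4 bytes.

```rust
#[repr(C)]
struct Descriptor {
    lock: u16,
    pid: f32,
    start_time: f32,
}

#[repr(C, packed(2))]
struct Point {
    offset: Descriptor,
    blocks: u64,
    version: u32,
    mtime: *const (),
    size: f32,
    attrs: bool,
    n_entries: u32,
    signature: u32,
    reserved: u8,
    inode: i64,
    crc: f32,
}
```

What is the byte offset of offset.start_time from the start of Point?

Descriptor: lock at 0 (size 2, align 2) → ends 2; pad 2 to align 4 for pid; pid at 4 (size 4, align 4) → ends 8; start_time at 8 (size 4, align 4) → ends 12; total 12 bytes, alignment 4
offset at 0 (size 12, align 2) → ends 12
within Descriptor: start_time at 8
0 + 8 = 8

8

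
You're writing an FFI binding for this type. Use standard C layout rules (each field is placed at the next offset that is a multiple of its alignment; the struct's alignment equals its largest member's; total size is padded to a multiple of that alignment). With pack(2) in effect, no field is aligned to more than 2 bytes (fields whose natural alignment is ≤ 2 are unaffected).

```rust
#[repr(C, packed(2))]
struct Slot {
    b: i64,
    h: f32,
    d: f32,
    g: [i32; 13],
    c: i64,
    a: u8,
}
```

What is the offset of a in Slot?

76

@0: b [8B, align 2] → 8
@8: h [4B, align 2] → 12
@12: d [4B, align 2] → 16
@16: g [52B, align 2] → 68
@68: c [8B, align 2] → 76
@76: a [1B, align 1] → 77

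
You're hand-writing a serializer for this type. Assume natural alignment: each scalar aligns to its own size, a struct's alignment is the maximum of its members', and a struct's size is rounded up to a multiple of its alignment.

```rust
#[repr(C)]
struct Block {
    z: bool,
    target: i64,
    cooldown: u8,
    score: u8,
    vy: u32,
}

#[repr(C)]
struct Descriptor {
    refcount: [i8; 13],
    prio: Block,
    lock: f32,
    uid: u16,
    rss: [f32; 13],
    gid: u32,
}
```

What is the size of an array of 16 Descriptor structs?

Block: z at 0 (size 1, align 1) → ends 1; pad 7 to align 8 for target; target at 8 (size 8, align 8) → ends 16; cooldown at 16 (size 1, align 1) → ends 17; score at 17 (size 1, align 1) → ends 18; pad 2 to align 4 for vy; vy at 20 (size 4, align 4) → ends 24; total 24 bytes, alignment 8
refcount at 0 (size 13, align 1) → ends 13
pad 3 to align 8 for prio
prio at 16 (size 24, align 8) → ends 40
lock at 40 (size 4, align 4) → ends 44
uid at 44 (size 2, align 2) → ends 46
pad 2 to align 4 for rss
rss at 48 (size 52, align 4) → ends 100
gid at 100 (size 4, align 4) → ends 104
total 104 bytes, alignment 8
array of 16: 16 × 104 = 1664

1664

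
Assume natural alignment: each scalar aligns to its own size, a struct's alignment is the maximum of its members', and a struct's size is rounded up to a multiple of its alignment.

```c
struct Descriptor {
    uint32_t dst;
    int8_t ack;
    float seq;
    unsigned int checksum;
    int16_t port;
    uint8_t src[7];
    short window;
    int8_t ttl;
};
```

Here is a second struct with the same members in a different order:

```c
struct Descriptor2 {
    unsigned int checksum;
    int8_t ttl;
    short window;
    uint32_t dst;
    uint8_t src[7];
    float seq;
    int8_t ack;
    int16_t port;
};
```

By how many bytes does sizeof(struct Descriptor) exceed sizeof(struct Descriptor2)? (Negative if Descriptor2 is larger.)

0..4  dst  (4B, 4-aligned)
4..5  ack  (1B, 1-aligned)
5..8  -- padding (3B)
8..12  seq  (4B, 4-aligned)
12..16  checksum  (4B, 4-aligned)
16..18  port  (2B, 2-aligned)
18..25  src  (7B, 1-aligned)
25..26  -- padding (1B)
26..28  window  (2B, 2-aligned)
28..29  ttl  (1B, 1-aligned)
29..32  -- tail padding (3B)
sizeof = 32, alignof = 4
— Descriptor2 —
0..4  checksum  (4B, 4-aligned)
4..5  ttl  (1B, 1-aligned)
5..6  -- padding (1B)
6..8  window  (2B, 2-aligned)
8..12  dst  (4B, 4-aligned)
12..19  src  (7B, 1-aligned)
19..20  -- padding (1B)
20..24  seq  (4B, 4-aligned)
24..25  ack  (1B, 1-aligned)
25..26  -- padding (1B)
26..28  port  (2B, 2-aligned)
sizeof = 28, alignof = 4
32 − 28 = 4

4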